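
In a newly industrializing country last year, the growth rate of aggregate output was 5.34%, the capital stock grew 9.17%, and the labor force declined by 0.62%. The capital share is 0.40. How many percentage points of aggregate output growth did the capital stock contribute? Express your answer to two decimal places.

Contribution = share × growth = 0.4 × 9.17 = 3.668 pp.

3.67 percentage points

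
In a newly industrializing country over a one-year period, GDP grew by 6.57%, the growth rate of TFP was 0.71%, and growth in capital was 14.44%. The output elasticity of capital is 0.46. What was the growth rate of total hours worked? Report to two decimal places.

Labor's share = 1 − 0.46 = 0.54.
gY = gA + 0.46×14.44 + 0.54×g.
0.54×g = 6.57 − 0.71 − 6.6424 = -0.7824.
g = -0.7824 / 0.54 = -1.4489%.

-1.45%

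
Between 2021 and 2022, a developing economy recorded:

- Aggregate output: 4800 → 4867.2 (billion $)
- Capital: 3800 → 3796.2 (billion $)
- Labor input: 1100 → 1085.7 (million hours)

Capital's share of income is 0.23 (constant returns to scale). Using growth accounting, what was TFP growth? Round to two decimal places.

TFP growth was 2.42%.

Aggregate output growth = (4867.2 − 4800) / 4800 = 1.4%.
Capital growth = (3796.2 − 3800) / 3800 = -0.1%.
Labor input growth = (1085.7 − 1100) / 1100 = -1.3%.
Labor's share = 1 − 0.23 = 0.77.
Capital: 0.23 × (-0.1) = -0.023 pp.
Labor input: 0.77 × (-1.3) = -1.001 pp.
TFP growth = 1.4 + 1.024 = 2.424%.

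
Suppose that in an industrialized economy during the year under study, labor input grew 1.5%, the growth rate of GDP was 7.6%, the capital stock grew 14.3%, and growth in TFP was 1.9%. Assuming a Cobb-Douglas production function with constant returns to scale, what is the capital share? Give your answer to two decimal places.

gY = gA + α·gK + (1−α)·gL, so gY − gA − gL = α(gK − gL).
7.6 − 1.9 − 1.5 = α × (14.3 − 1.5).
4.2 = 12.8 α, so α = 0.3281.

α = 0.33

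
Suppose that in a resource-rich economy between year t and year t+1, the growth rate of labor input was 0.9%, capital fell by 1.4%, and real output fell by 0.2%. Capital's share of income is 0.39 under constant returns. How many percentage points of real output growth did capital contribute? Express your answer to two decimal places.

Contribution = share × growth = 0.39 × (-1.4) = -0.546 pp.

-0.55 percentage points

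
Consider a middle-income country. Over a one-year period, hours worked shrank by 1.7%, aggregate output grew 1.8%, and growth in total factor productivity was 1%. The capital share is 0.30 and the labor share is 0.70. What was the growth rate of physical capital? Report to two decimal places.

6.63%

Labor's share = 1 − 0.3 = 0.7.
gY = gA + 0.7×(-1.7) + 0.3×g.
0.3×g = 1.8 − 1 + 1.19 = 1.99.
g = 1.99 / 0.3 = 6.6333%.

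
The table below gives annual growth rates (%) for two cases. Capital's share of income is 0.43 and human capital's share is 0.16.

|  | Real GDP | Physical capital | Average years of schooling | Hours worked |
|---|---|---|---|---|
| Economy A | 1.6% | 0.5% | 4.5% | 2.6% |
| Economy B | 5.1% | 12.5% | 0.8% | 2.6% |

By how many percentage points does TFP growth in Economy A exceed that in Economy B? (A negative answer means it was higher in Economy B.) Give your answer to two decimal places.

1.07 percentage points

Labor's share = 1 − 0.43 − 0.16 = 0.41.
Economy A: TFP = 1.6 − 0.215 − 0.72 − 1.066 = -0.401%.
Economy B: TFP = 5.1 − 5.375 − 0.128 − 1.066 = -1.469%.
Difference = -0.401 − (-1.469) = 1.068 pp.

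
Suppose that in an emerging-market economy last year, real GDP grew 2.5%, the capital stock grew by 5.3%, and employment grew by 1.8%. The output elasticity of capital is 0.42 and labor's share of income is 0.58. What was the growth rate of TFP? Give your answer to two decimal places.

-0.77%

Labor's share = 1 − 0.42 = 0.58.
The capital stock: 0.42 × 5.3 = 2.226 pp.
Employment: 0.58 × 1.8 = 1.044 pp.
TFP growth = 2.5 − 3.27 = -0.77%.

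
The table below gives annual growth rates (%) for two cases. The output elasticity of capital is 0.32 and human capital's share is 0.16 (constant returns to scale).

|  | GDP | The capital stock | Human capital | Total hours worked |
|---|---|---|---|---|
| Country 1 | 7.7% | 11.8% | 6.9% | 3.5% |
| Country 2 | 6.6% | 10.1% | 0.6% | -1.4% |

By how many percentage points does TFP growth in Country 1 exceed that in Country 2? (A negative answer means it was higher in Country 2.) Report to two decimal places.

-3.00 percentage points

Labor's share = 1 − 0.32 − 0.16 = 0.52.
Country 1: TFP = 7.7 − 3.776 − 1.104 − 1.82 = 1%.
Country 2: TFP = 6.6 − 3.232 − 0.096 + 0.728 = 4%.
Difference = 1 − (4) = -3 pp.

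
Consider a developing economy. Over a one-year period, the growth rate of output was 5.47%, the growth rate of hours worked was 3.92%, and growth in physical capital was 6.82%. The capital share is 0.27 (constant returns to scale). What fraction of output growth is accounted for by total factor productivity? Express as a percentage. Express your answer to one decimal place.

Total factor productivity accounted for 14.0% of growth.

Labor's share = 1 − 0.27 = 0.73.
Physical capital: 0.27 × 6.82 = 1.8414 pp.
Hours worked: 0.73 × 3.92 = 2.8616 pp.
TFP growth = 5.47 − 4.703 = 0.767%.
TFP share of growth = 0.767 / 5.47 × 100 = 14.022%.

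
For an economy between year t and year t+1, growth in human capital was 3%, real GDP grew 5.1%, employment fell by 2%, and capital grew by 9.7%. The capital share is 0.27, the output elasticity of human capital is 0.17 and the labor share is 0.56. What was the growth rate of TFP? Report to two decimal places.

Labor's share = 1 − 0.27 − 0.17 = 0.56.
Capital: 0.27 × 9.7 = 2.619 pp.
Human capital: 0.17 × 3 = 0.51 pp.
Employment: 0.56 × (-2) = -1.12 pp.
TFP growth = 5.1 − 2.009 = 3.091%.

TFP growth was 3.09%.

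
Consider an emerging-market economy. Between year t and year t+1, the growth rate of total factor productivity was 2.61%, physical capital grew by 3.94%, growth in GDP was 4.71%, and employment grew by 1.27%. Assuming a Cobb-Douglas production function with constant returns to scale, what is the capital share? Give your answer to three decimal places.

α = 0.311

gY = gA + α·gK + (1−α)·gL, so gY − gA − gL = α(gK − gL).
4.71 − 2.61 − 1.27 = α × (3.94 − 1.27).
0.83 = 2.67 α, so α = 0.31086.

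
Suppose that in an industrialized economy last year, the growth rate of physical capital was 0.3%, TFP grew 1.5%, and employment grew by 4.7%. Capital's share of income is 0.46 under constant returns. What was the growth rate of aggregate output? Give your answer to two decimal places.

Labor's share = 1 − 0.46 = 0.54.
Physical capital: 0.46 × 0.3 = 0.138 pp.
Employment: 0.54 × 4.7 = 2.538 pp.
Output growth = 1.5 + 2.676 = 4.176%.

4.18%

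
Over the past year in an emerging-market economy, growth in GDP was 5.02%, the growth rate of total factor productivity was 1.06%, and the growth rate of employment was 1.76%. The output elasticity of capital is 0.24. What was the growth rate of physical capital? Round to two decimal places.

10.93%

Labor's share = 1 − 0.24 = 0.76.
gY = gA + 0.76×1.76 + 0.24×g.
0.24×g = 5.02 − 1.06 − 1.3376 = 2.6224.
g = 2.6224 / 0.24 = 10.9267%.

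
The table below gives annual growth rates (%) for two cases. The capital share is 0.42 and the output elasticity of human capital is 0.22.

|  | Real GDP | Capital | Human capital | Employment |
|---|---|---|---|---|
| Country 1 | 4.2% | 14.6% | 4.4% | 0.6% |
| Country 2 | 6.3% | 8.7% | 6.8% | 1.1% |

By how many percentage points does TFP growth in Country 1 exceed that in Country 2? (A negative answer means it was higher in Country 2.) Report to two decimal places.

-3.87 percentage points

Labor's share = 1 − 0.42 − 0.22 = 0.36.
Country 1: TFP = 4.2 − 6.132 − 0.968 − 0.216 = -3.116%.
Country 2: TFP = 6.3 − 3.654 − 1.496 − 0.396 = 0.754%.
Difference = -3.116 − (0.754) = -3.87 pp.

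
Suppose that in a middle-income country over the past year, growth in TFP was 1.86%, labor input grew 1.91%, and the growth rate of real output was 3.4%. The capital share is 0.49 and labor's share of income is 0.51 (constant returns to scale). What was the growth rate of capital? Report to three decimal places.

Capital growth was 1.155%.

Labor's share = 1 − 0.49 = 0.51.
gY = gA + 0.51×1.91 + 0.49×g.
0.49×g = 3.4 − 1.86 − 0.9741 = 0.5659.
g = 0.5659 / 0.49 = 1.1549%.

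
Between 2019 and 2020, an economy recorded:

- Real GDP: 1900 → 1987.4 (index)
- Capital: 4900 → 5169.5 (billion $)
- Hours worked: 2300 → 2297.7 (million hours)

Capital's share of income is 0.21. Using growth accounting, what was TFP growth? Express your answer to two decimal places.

Real GDP growth = (1987.4 − 1900) / 1900 = 4.6%.
Capital growth = (5169.5 − 4900) / 4900 = 5.5%.
Hours worked growth = (2297.7 − 2300) / 2300 = -0.1%.
Labor's share = 1 − 0.21 = 0.79.
Capital: 0.21 × 5.5 = 1.155 pp.
Hours worked: 0.79 × (-0.1) = -0.079 pp.
TFP growth = 4.6 − 1.076 = 3.524%.

3.52%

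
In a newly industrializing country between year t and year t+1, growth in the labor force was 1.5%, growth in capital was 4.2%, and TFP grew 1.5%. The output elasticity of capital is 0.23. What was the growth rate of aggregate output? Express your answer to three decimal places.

Aggregate output grew 3.621%.

Labor's share = 1 − 0.23 = 0.77.
Capital: 0.23 × 4.2 = 0.966 pp.
The labor force: 0.77 × 1.5 = 1.155 pp.
Output growth = 1.5 + 2.121 = 3.621%.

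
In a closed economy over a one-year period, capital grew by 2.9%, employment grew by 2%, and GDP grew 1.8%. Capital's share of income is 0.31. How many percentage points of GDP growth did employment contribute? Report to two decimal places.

Labor's share = 1 − 0.31 = 0.69.
Contribution = share × growth = 0.69 × 2 = 1.38 pp.

1.38 percentage points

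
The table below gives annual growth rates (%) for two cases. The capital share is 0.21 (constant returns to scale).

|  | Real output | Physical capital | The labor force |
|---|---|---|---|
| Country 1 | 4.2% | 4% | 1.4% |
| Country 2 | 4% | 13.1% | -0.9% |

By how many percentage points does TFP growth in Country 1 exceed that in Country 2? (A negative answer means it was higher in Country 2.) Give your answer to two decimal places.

Labor's share = 1 − 0.21 = 0.79.
Country 1: TFP = 4.2 − 0.84 − 1.106 = 2.254%.
Country 2: TFP = 4 − 2.751 + 0.711 = 1.96%.
Difference = 2.254 − (1.96) = 0.294 pp.

0.29 percentage points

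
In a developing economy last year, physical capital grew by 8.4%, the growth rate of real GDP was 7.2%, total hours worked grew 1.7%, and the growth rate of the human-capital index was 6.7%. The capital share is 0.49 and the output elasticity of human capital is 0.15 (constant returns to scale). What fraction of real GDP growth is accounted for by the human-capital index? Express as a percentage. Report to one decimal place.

The human-capital index contributed 0.15 × 6.7 = 1.005 pp.
Share of growth = 1.005 / 7.2 × 100 = 13.958%.

14.0%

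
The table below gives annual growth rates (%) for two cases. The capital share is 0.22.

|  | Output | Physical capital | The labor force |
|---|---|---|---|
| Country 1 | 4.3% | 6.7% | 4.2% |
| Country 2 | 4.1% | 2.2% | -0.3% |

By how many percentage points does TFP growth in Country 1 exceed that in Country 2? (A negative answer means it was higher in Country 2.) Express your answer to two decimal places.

Labor's share = 1 − 0.22 = 0.78.
Country 1: TFP = 4.3 − 1.474 − 3.276 = -0.45%.
Country 2: TFP = 4.1 − 0.484 + 0.234 = 3.85%.
Difference = -0.45 − (3.85) = -4.3 pp.

-4.30 percentage points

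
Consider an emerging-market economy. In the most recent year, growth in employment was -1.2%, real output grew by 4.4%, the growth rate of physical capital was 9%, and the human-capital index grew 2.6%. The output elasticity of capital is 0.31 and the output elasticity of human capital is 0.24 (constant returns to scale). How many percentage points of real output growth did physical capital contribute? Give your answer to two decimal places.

Contribution = share × growth = 0.31 × 9 = 2.79 pp.

2.79 percentage points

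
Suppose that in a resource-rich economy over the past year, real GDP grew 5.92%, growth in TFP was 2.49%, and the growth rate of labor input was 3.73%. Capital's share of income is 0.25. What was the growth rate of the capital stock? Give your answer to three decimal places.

2.530%

Labor's share = 1 − 0.25 = 0.75.
gY = gA + 0.75×3.73 + 0.25×g.
0.25×g = 5.92 − 2.49 − 2.7975 = 0.6325.
g = 0.6325 / 0.25 = 2.53%.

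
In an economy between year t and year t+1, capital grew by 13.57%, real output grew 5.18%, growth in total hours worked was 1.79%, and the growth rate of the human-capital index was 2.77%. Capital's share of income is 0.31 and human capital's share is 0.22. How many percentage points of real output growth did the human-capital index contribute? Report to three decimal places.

Contribution = share × growth = 0.22 × 2.77 = 0.6094 pp.

0.609 percentage points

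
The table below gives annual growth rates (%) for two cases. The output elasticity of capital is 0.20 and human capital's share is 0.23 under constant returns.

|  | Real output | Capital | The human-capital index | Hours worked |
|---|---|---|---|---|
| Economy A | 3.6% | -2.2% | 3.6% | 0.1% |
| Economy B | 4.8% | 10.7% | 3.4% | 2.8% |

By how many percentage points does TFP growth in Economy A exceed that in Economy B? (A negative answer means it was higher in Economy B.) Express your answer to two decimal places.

2.87 percentage points

Labor's share = 1 − 0.2 − 0.23 = 0.57.
Economy A: TFP = 3.6 + 0.44 − 0.828 − 0.057 = 3.155%.
Economy B: TFP = 4.8 − 2.14 − 0.782 − 1.596 = 0.282%.
Difference = 3.155 − (0.282) = 2.873 pp.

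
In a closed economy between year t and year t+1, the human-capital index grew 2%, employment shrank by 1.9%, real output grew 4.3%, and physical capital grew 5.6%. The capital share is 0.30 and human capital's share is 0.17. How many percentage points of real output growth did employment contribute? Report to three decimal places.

Labor's share = 1 − 0.3 − 0.17 = 0.53.
Contribution = share × growth = 0.53 × (-1.9) = -1.007 pp.

-1.007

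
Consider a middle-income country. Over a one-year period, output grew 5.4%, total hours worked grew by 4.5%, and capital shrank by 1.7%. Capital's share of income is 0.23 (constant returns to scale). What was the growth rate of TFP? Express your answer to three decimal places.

2.326%

Labor's share = 1 − 0.23 = 0.77.
Capital: 0.23 × (-1.7) = -0.391 pp.
Total hours worked: 0.77 × 4.5 = 3.465 pp.
TFP growth = 5.4 − 3.074 = 2.326%.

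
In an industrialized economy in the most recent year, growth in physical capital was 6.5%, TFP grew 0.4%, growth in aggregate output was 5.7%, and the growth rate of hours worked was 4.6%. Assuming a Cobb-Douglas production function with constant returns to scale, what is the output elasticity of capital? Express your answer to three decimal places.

α = 0.368

gY = gA + α·gK + (1−α)·gL, so gY − gA − gL = α(gK − gL).
5.7 − 0.4 − 4.6 = α × (6.5 − 4.6).
0.7 = 1.9 α, so α = 0.36842.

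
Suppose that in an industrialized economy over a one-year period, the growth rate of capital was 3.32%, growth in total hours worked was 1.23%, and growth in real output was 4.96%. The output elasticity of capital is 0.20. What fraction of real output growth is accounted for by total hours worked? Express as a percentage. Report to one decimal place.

19.8%

Labor's share = 1 − 0.2 = 0.8.
Total hours worked contributed 0.8 × 1.23 = 0.984 pp.
Share of growth = 0.984 / 4.96 × 100 = 19.839%.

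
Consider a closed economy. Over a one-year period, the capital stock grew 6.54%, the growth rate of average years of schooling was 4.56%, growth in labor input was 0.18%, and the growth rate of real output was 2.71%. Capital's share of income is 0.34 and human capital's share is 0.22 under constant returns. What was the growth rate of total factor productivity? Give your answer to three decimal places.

Labor's share = 1 − 0.34 − 0.22 = 0.44.
The capital stock: 0.34 × 6.54 = 2.2236 pp.
Average years of schooling: 0.22 × 4.56 = 1.0032 pp.
Labor input: 0.44 × 0.18 = 0.0792 pp.
TFP growth = 2.71 − 3.306 = -0.596%.

-0.596%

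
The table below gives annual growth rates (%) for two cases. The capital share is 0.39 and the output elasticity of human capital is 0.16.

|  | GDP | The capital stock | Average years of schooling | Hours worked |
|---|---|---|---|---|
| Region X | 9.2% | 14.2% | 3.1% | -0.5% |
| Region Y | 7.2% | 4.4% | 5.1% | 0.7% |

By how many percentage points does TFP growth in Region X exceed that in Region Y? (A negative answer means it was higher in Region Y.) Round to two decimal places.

Labor's share = 1 − 0.39 − 0.16 = 0.45.
Region X: TFP = 9.2 − 5.538 − 0.496 + 0.225 = 3.391%.
Region Y: TFP = 7.2 − 1.716 − 0.816 − 0.315 = 4.353%.
Difference = 3.391 − (4.353) = -0.962 pp.

-0.96 percentage points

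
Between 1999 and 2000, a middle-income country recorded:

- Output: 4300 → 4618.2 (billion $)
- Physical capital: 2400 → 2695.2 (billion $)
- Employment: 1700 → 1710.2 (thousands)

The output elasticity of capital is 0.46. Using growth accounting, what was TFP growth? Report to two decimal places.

Output growth = (4618.2 − 4300) / 4300 = 7.4%.
Physical capital growth = (2695.2 − 2400) / 2400 = 12.3%.
Employment growth = (1710.2 − 1700) / 1700 = 0.6%.
Labor's share = 1 − 0.46 = 0.54.
Physical capital: 0.46 × 12.3 = 5.658 pp.
Employment: 0.54 × 0.6 = 0.324 pp.
TFP growth = 7.4 − 5.982 = 1.418%.

1.42%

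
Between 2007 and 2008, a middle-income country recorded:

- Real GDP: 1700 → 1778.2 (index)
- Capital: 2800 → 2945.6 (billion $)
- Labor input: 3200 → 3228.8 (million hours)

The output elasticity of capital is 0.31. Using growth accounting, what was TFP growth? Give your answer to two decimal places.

TFP growth was 2.37%.

Real GDP growth = (1778.2 − 1700) / 1700 = 4.6%.
Capital growth = (2945.6 − 2800) / 2800 = 5.2%.
Labor input growth = (3228.8 − 3200) / 3200 = 0.9%.
Labor's share = 1 − 0.31 = 0.69.
Capital: 0.31 × 5.2 = 1.612 pp.
Labor input: 0.69 × 0.9 = 0.621 pp.
TFP growth = 4.6 − 2.233 = 2.367%.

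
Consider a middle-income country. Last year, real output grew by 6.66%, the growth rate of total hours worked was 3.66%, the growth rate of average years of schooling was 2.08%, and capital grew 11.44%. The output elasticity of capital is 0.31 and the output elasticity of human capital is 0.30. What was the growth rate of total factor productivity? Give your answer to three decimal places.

Labor's share = 1 − 0.31 − 0.3 = 0.39.
Capital: 0.31 × 11.44 = 3.5464 pp.
Average years of schooling: 0.3 × 2.08 = 0.624 pp.
Total hours worked: 0.39 × 3.66 = 1.4274 pp.
TFP growth = 6.66 − 5.5978 = 1.0622%.

1.062%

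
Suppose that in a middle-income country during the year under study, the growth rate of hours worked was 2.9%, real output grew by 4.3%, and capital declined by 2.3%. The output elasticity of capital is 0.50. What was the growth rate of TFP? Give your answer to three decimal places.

Labor's share = 1 − 0.5 = 0.5.
Capital: 0.5 × (-2.3) = -1.15 pp.
Hours worked: 0.5 × 2.9 = 1.45 pp.
TFP growth = 4.3 − 0.3 = 4%.

TFP grew 4.000%.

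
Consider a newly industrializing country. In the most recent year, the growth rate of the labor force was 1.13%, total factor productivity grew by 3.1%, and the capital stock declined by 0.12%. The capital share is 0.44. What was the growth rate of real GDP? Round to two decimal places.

3.68%

Labor's share = 1 − 0.44 = 0.56.
The capital stock: 0.44 × (-0.12) = -0.0528 pp.
The labor force: 0.56 × 1.13 = 0.6328 pp.
Output growth = 3.1 + 0.58 = 3.68%.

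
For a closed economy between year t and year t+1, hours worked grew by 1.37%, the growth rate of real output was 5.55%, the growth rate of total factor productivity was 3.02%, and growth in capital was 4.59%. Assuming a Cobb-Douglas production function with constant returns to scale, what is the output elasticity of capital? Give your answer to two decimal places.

0.36

gY = gA + α·gK + (1−α)·gL, so gY − gA − gL = α(gK − gL).
5.55 − 3.02 − 1.37 = α × (4.59 − 1.37).
1.16 = 3.22 α, so α = 0.3602.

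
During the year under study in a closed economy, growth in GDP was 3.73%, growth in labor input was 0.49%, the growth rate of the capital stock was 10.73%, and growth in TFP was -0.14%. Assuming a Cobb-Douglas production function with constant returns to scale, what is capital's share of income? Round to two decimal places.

Capital's share of income is 0.33.

gY = gA + α·gK + (1−α)·gL, so gY − gA − gL = α(gK − gL).
3.73 + 0.14 − 0.49 = α × (10.73 − 0.49).
3.38 = 10.24 α, so α = 0.3301.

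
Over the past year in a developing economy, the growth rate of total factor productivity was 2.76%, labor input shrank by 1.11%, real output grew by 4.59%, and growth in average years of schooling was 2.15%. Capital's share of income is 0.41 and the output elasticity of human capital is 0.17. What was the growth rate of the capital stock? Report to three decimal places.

The capital stock grew 4.709%.

Labor's share = 1 − 0.41 − 0.17 = 0.42.
gY = gA + 0.17×2.15 + 0.42×(-1.11) + 0.41×g.
0.41×g = 4.59 − 2.76 + 0.1007 = 1.9307.
g = 1.9307 / 0.41 = 4.70902%.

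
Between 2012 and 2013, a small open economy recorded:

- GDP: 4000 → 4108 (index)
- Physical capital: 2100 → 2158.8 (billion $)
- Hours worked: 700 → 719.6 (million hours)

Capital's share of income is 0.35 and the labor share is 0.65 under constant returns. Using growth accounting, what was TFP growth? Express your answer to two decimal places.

GDP growth = (4108 − 4000) / 4000 = 2.7%.
Physical capital growth = (2158.8 − 2100) / 2100 = 2.8%.
Hours worked growth = (719.6 − 700) / 700 = 2.8%.
Labor's share = 1 − 0.35 = 0.65.
Physical capital: 0.35 × 2.8 = 0.98 pp.
Hours worked: 0.65 × 2.8 = 1.82 pp.
TFP growth = 2.7 − 2.8 = -0.1%.

-0.10%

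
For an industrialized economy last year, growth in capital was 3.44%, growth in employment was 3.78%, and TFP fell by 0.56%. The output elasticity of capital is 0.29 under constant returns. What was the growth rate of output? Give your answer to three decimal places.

Labor's share = 1 − 0.29 = 0.71.
Capital: 0.29 × 3.44 = 0.9976 pp.
Employment: 0.71 × 3.78 = 2.6838 pp.
Output growth = -0.56 + 3.6814 = 3.1214%.

Output growth was 3.121%.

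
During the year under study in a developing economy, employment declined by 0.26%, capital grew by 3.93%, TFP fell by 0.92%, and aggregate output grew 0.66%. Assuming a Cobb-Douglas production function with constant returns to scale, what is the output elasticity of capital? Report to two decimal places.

The output elasticity of capital is 0.44.

gY = gA + α·gK + (1−α)·gL, so gY − gA − gL = α(gK − gL).
0.66 + 0.92 + 0.26 = α × (3.93 − (-0.26)).
1.84 = 4.19 α, so α = 0.4391.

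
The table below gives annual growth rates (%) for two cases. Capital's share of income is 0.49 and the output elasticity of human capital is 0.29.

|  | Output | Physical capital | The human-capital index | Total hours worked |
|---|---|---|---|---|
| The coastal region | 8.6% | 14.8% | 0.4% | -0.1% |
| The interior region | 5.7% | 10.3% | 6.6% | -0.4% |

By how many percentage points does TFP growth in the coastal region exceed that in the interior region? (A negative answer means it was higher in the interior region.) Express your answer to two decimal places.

Labor's share = 1 − 0.49 − 0.29 = 0.22.
The coastal region: TFP = 8.6 − 7.252 − 0.116 + 0.022 = 1.254%.
The interior region: TFP = 5.7 − 5.047 − 1.914 + 0.088 = -1.173%.
Difference = 1.254 − (-1.173) = 2.427 pp.

2.43 percentage points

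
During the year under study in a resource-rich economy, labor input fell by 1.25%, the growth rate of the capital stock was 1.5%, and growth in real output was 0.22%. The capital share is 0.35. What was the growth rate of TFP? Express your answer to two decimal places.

Labor's share = 1 − 0.35 = 0.65.
The capital stock: 0.35 × 1.5 = 0.525 pp.
Labor input: 0.65 × (-1.25) = -0.8125 pp.
TFP growth = 0.22 + 0.2875 = 0.5075%.

0.51%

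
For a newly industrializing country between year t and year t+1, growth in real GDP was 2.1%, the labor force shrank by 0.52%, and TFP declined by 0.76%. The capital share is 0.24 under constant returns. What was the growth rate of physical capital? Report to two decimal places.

13.56%

Labor's share = 1 − 0.24 = 0.76.
gY = gA + 0.76×(-0.52) + 0.24×g.
0.24×g = 2.1 + 0.76 + 0.3952 = 3.2552.
g = 3.2552 / 0.24 = 13.5633%.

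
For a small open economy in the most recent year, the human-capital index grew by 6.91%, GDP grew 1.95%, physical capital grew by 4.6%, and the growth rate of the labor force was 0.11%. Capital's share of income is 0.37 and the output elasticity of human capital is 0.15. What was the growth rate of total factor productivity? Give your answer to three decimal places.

Labor's share = 1 − 0.37 − 0.15 = 0.48.
Physical capital: 0.37 × 4.6 = 1.702 pp.
The human-capital index: 0.15 × 6.91 = 1.0365 pp.
The labor force: 0.48 × 0.11 = 0.0528 pp.
TFP growth = 1.95 − 2.7913 = -0.8413%.

-0.841%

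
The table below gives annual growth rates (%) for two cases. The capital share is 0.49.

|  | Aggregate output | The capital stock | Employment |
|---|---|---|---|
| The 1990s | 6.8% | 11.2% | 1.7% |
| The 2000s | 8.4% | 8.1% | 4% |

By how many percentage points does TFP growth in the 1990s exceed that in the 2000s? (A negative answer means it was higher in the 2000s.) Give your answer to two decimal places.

-1.95 percentage points

Labor's share = 1 − 0.49 = 0.51.
The 1990s: TFP = 6.8 − 5.488 − 0.867 = 0.445%.
The 2000s: TFP = 8.4 − 3.969 − 2.04 = 2.391%.
Difference = 0.445 − (2.391) = -1.946 pp.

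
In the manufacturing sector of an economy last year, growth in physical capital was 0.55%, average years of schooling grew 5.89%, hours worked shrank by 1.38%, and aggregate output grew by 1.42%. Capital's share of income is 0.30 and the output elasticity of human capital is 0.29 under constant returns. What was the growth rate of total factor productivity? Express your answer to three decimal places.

Labor's share = 1 − 0.3 − 0.29 = 0.41.
Physical capital: 0.3 × 0.55 = 0.165 pp.
Average years of schooling: 0.29 × 5.89 = 1.7081 pp.
Hours worked: 0.41 × (-1.38) = -0.5658 pp.
TFP growth = 1.42 − 1.3073 = 0.1127%.

0.113%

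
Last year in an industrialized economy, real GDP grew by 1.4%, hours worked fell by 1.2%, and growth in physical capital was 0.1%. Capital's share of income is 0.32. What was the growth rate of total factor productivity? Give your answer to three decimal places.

Total factor productivity growth was 2.184%.

Labor's share = 1 − 0.32 = 0.68.
Physical capital: 0.32 × 0.1 = 0.032 pp.
Hours worked: 0.68 × (-1.2) = -0.816 pp.
TFP growth = 1.4 + 0.784 = 2.184%.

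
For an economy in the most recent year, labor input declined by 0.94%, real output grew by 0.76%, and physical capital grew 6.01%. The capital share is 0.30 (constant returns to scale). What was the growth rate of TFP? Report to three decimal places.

Labor's share = 1 − 0.3 = 0.7.
Physical capital: 0.3 × 6.01 = 1.803 pp.
Labor input: 0.7 × (-0.94) = -0.658 pp.
TFP growth = 0.76 − 1.145 = -0.385%.

-0.385%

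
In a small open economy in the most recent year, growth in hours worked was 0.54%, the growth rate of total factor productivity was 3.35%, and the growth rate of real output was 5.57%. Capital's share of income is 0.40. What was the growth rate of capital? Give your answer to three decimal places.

4.740%

Labor's share = 1 − 0.4 = 0.6.
gY = gA + 0.6×0.54 + 0.4×g.
0.4×g = 5.57 − 3.35 − 0.324 = 1.896.
g = 1.896 / 0.4 = 4.74%.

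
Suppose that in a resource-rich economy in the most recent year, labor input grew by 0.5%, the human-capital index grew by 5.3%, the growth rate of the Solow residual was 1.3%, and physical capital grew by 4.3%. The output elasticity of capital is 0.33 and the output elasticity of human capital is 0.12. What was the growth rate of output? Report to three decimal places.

Labor's share = 1 − 0.33 − 0.12 = 0.55.
Physical capital: 0.33 × 4.3 = 1.419 pp.
The human-capital index: 0.12 × 5.3 = 0.636 pp.
Labor input: 0.55 × 0.5 = 0.275 pp.
Output growth = 1.3 + 2.33 = 3.63%.

Output growth was 3.630%.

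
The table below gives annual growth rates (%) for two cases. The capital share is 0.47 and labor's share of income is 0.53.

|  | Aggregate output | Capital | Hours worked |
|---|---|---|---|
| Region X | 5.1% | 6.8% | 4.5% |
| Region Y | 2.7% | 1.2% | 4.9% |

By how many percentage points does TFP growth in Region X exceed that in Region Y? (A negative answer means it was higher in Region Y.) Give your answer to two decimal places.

Labor's share = 1 − 0.47 = 0.53.
Region X: TFP = 5.1 − 3.196 − 2.385 = -0.481%.
Region Y: TFP = 2.7 − 0.564 − 2.597 = -0.461%.
Difference = -0.481 − (-0.461) = -0.02 pp.

-0.02 percentage points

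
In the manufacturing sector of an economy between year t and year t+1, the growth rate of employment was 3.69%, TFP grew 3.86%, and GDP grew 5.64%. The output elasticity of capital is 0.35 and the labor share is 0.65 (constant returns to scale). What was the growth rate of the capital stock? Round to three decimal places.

Labor's share = 1 − 0.35 = 0.65.
gY = gA + 0.65×3.69 + 0.35×g.
0.35×g = 5.64 − 3.86 − 2.3985 = -0.6185.
g = -0.6185 / 0.35 = -1.76714%.

-1.767%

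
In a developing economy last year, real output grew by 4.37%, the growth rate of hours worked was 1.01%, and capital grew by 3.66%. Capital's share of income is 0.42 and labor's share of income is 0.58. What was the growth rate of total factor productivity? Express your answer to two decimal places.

Labor's share = 1 − 0.42 = 0.58.
Capital: 0.42 × 3.66 = 1.5372 pp.
Hours worked: 0.58 × 1.01 = 0.5858 pp.
TFP growth = 4.37 − 2.123 = 2.247%.

Total factor productivity grew 2.25%.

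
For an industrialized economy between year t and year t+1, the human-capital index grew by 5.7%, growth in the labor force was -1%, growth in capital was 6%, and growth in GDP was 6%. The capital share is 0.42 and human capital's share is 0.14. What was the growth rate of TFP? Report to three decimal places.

Labor's share = 1 − 0.42 − 0.14 = 0.44.
Capital: 0.42 × 6 = 2.52 pp.
The human-capital index: 0.14 × 5.7 = 0.798 pp.
The labor force: 0.44 × (-1) = -0.44 pp.
TFP growth = 6 − 2.878 = 3.122%.

TFP grew 3.122%.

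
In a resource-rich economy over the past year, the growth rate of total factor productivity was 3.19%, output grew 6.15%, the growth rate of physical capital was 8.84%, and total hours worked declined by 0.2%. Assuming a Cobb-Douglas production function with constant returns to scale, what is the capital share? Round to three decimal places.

gY = gA + α·gK + (1−α)·gL, so gY − gA − gL = α(gK − gL).
6.15 − 3.19 + 0.2 = α × (8.84 − (-0.2)).
3.16 = 9.04 α, so α = 0.34956.

0.350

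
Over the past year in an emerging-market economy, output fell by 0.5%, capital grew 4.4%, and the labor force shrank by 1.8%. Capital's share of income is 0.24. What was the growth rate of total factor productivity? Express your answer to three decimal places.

-0.188%

Labor's share = 1 − 0.24 = 0.76.
Capital: 0.24 × 4.4 = 1.056 pp.
The labor force: 0.76 × (-1.8) = -1.368 pp.
TFP growth = -0.5 + 0.312 = -0.188%.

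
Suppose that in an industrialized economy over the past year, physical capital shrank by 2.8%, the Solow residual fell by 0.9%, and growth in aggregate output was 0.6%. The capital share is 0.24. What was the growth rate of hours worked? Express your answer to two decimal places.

Hours worked grew 2.86%.

Labor's share = 1 − 0.24 = 0.76.
gY = gA + 0.24×(-2.8) + 0.76×g.
0.76×g = 0.6 + 0.9 + 0.672 = 2.172.
g = 2.172 / 0.76 = 2.8579%.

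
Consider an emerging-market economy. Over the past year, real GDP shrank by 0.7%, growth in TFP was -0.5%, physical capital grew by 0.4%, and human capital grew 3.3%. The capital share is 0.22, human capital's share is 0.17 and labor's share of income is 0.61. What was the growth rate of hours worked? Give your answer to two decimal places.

Labor's share = 1 − 0.22 − 0.17 = 0.61.
gY = gA + 0.22×0.4 + 0.17×3.3 + 0.61×g.
0.61×g = -0.7 + 0.5 − 0.649 = -0.849.
g = -0.849 / 0.61 = -1.3918%.

-1.39%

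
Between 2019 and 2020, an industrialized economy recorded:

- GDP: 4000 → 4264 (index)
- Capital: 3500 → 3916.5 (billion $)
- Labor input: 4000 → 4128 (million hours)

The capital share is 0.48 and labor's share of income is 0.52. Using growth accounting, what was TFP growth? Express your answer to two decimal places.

-0.78%

GDP growth = (4264 − 4000) / 4000 = 6.6%.
Capital growth = (3916.5 − 3500) / 3500 = 11.9%.
Labor input growth = (4128 − 4000) / 4000 = 3.2%.
Labor's share = 1 − 0.48 = 0.52.
Capital: 0.48 × 11.9 = 5.712 pp.
Labor input: 0.52 × 3.2 = 1.664 pp.
TFP growth = 6.6 − 7.376 = -0.776%.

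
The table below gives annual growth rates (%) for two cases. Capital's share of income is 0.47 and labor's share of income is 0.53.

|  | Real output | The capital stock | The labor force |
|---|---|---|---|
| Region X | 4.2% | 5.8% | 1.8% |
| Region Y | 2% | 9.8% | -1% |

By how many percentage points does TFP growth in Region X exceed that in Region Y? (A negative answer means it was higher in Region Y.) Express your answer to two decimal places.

2.60 percentage points

Labor's share = 1 − 0.47 = 0.53.
Region X: TFP = 4.2 − 2.726 − 0.954 = 0.52%.
Region Y: TFP = 2 − 4.606 + 0.53 = -2.076%.
Difference = 0.52 − (-2.076) = 2.596 pp.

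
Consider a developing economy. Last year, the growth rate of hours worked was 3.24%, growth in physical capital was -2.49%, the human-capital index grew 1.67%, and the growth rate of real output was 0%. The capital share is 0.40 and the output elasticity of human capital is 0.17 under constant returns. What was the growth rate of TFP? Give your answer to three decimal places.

Labor's share = 1 − 0.4 − 0.17 = 0.43.
Physical capital: 0.4 × (-2.49) = -0.996 pp.
The human-capital index: 0.17 × 1.67 = 0.2839 pp.
Hours worked: 0.43 × 3.24 = 1.3932 pp.
TFP growth = 0 − 0.6811 = -0.6811%.

-0.681%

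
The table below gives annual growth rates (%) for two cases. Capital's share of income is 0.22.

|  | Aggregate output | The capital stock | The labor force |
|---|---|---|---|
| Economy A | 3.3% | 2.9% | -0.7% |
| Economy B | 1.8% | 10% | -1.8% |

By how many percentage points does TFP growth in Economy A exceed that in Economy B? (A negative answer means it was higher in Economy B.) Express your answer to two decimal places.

2.20 percentage points

Labor's share = 1 − 0.22 = 0.78.
Economy A: TFP = 3.3 − 0.638 + 0.546 = 3.208%.
Economy B: TFP = 1.8 − 2.2 + 1.404 = 1.004%.
Difference = 3.208 − (1.004) = 2.204 pp.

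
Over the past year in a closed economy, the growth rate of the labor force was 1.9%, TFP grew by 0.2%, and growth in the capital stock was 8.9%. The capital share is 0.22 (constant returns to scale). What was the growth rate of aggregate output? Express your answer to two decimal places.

Labor's share = 1 − 0.22 = 0.78.
The capital stock: 0.22 × 8.9 = 1.958 pp.
The labor force: 0.78 × 1.9 = 1.482 pp.
Output growth = 0.2 + 3.44 = 3.64%.

3.64%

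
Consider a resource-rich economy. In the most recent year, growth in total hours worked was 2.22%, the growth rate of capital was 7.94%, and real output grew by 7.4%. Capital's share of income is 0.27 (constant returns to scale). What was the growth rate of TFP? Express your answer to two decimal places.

TFP grew 3.64%.

Labor's share = 1 − 0.27 = 0.73.
Capital: 0.27 × 7.94 = 2.1438 pp.
Total hours worked: 0.73 × 2.22 = 1.6206 pp.
TFP growth = 7.4 − 3.7644 = 3.6356%.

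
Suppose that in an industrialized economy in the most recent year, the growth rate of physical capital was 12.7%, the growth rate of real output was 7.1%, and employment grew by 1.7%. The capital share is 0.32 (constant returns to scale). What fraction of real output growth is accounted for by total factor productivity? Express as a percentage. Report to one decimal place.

Total factor productivity accounted for 26.5% of growth.

Labor's share = 1 − 0.32 = 0.68.
Physical capital: 0.32 × 12.7 = 4.064 pp.
Employment: 0.68 × 1.7 = 1.156 pp.
TFP growth = 7.1 − 5.22 = 1.88%.
TFP share of growth = 1.88 / 7.1 × 100 = 26.479%.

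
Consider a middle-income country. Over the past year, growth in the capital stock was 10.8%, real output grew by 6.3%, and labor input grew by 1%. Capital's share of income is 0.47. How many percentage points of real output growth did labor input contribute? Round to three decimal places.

0.530 pp

Labor's share = 1 − 0.47 = 0.53.
Contribution = share × growth = 0.53 × 1 = 0.53 pp.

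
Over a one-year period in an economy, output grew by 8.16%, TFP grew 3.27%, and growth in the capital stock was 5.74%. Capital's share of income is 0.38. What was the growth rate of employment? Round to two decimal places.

4.37%

Labor's share = 1 − 0.38 = 0.62.
gY = gA + 0.38×5.74 + 0.62×g.
0.62×g = 8.16 − 3.27 − 2.1812 = 2.7088.
g = 2.7088 / 0.62 = 4.369%.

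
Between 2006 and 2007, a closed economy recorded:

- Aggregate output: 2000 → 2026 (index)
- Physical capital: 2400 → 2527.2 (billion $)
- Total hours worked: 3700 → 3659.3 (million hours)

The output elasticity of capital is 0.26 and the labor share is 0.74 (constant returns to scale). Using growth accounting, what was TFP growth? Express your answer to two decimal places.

TFP growth was 0.74%.

Aggregate output growth = (2026 − 2000) / 2000 = 1.3%.
Physical capital growth = (2527.2 − 2400) / 2400 = 5.3%.
Total hours worked growth = (3659.3 − 3700) / 3700 = -1.1%.
Labor's share = 1 − 0.26 = 0.74.
Physical capital: 0.26 × 5.3 = 1.378 pp.
Total hours worked: 0.74 × (-1.1) = -0.814 pp.
TFP growth = 1.3 − 0.564 = 0.736%.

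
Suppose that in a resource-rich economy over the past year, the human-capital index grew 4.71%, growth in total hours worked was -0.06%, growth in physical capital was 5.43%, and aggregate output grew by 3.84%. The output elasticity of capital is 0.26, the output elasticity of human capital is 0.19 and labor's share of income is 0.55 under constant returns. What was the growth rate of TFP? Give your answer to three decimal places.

Labor's share = 1 − 0.26 − 0.19 = 0.55.
Physical capital: 0.26 × 5.43 = 1.4118 pp.
The human-capital index: 0.19 × 4.71 = 0.8949 pp.
Total hours worked: 0.55 × (-0.06) = -0.033 pp.
TFP growth = 3.84 − 2.2737 = 1.5663%.

1.566%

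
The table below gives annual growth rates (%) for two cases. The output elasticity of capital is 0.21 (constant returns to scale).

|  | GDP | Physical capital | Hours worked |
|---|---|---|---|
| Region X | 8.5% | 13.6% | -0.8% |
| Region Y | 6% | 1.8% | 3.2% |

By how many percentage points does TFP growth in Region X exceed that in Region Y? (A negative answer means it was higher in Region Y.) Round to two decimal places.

Labor's share = 1 − 0.21 = 0.79.
Region X: TFP = 8.5 − 2.856 + 0.632 = 6.276%.
Region Y: TFP = 6 − 0.378 − 2.528 = 3.094%.
Difference = 6.276 − (3.094) = 3.182 pp.

3.18 percentage points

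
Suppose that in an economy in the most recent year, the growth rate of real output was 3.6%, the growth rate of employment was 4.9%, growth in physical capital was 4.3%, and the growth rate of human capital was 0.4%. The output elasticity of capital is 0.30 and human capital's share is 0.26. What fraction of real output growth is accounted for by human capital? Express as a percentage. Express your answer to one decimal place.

Human capital contributed 0.26 × 0.4 = 0.104 pp.
Share of growth = 0.104 / 3.6 × 100 = 2.889%.

Human capital accounted for 2.9% of growth.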